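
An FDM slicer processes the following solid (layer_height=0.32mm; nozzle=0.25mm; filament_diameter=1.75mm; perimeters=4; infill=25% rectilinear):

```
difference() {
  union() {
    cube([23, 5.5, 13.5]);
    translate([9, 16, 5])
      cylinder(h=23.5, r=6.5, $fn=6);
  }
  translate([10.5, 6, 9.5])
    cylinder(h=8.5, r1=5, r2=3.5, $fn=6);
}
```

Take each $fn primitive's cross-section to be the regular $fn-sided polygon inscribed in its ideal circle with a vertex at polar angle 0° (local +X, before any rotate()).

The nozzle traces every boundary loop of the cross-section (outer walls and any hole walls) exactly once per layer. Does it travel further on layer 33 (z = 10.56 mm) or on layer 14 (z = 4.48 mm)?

layer 33 (z = 10.56 mm)

Layer 33 (z = 10.56): the cube is present — its section is the full 23×5.5 rectangle (perimeter 57.00 mm); the r=6.5 cylinder at (9, 16) gives a regular 6-gon of circumradius 6.5 (constant along its height) (perimeter = 2·6·6.500·sin(180°/6) = 39.00 mm); Taking the union: the 2 present regions are separate (no shared area or edge), so areas and boundary lengths simply add and each stays a separate island — boundary = 96.00 mm; the cone at (10.5, 6): at t=0.125 of its height the radius interpolates to r₁+(r₂−r₁)t = 4.813, giving a regular 6-gon of that circumradius (perimeter = 2·6·4.813·sin(180°/6) = 28.88 mm); After the difference (first − rest): starting from the result so far, the cone at (10.5, 6) partially overlaps it — only the 25.42 mm² overlap (of its 60.18 mm²) is removed, clipping the outline — boundary = 100.24 mm. So its perimeter = 100.24 mm. Layer 14 (z = 4.48): the cube is present — its section is the full 23×5.5 rectangle (perimeter 57.00 mm); the cylinder at (9, 16) does not reach this height (z outside [5, 28.5]); Taking the union: only the 23×5.5 cube is present, so the union is just that shape — boundary = 57.00 mm; the cone at (10.5, 6) is absent (z outside [9.5, 18]); After the difference (first − rest): none of the subtracted shapes is present at this height, so that combined region is unchanged — boundary = 57.00 mm. So its perimeter = 57.00 mm. Layer 33 is larger (100.24 vs 57.00 mm).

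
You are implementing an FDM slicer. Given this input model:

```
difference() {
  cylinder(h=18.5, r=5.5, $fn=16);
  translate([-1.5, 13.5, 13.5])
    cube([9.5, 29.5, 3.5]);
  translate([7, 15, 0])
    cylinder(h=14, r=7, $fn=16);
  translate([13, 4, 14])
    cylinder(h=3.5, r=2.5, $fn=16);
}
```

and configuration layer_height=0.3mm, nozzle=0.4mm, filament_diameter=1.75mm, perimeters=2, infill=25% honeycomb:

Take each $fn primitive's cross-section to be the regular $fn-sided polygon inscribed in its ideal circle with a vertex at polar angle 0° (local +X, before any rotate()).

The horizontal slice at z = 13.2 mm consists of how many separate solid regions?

At z = 13.2 mm: the r=5.5 cylinder contributes a regular 16-gon of circumradius 5.5; the cube at (-1.5, 13.5) is not intersected at this z (z outside [13.5, 17]); the r=7 cylinder at (7, 15) gives a regular 16-gon of circumradius 7 (constant along its height); the cylinder at (13, 4) is absent (z outside [14, 17.5]); After the difference (first − rest): starting from the r=5.5 cylinder, the r=7 cylinder at (7, 15) misses the remaining region (no effect) — 1 connected region. The result has 1 disconnected region.

1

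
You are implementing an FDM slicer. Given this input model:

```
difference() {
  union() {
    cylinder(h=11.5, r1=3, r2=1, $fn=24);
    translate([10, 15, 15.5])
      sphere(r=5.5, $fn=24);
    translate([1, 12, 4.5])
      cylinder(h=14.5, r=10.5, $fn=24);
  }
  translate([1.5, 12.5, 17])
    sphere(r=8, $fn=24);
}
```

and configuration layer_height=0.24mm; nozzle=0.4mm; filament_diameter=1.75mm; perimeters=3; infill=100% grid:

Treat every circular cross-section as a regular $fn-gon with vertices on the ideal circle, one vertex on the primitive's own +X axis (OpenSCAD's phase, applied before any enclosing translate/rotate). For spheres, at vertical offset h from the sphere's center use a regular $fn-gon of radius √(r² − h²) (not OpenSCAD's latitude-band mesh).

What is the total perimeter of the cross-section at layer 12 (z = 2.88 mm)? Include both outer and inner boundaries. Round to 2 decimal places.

15.66 mm

At z = 2.88 mm: the cone contributes a regular 24-gon of circumradius 2.499 (interpolated between r1=3 and r2=1 at t=0.250) (perimeter = 2·24·2.499·sin(180°/24) = 15.66 mm); the sphere at (10, 15) is not intersected at this z (|z−center|=12.620 > r=5.5); the cylinder at (1, 12) is not intersected at this z (z outside [4.5, 19]); Combining (union): only the cone is present, so the union is just that shape — boundary = 15.66 mm; the sphere at (1.5, 12.5) is absent (|z−center|=14.120 > r=8); Subtracting the remaining from the first: none of the subtracted shapes is present at this height, so the result so far is unchanged — boundary = 15.66 mm. Overall, the cross-section is a single solid region. Total boundary length (outer) = 15.66 mm.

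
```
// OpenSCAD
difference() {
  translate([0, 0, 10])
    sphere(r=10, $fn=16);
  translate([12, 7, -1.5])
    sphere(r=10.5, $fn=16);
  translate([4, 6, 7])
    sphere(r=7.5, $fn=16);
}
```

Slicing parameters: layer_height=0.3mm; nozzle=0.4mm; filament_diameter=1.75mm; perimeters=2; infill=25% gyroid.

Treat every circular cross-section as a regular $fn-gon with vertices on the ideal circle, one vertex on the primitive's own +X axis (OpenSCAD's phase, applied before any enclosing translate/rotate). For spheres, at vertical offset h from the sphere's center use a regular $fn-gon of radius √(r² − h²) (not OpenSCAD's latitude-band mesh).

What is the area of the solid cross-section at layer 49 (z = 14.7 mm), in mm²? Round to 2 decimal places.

At z = 14.7 mm: the r=10 sphere slices to a regular 16-gon of circumradius 8.827 (√(r²−h²) with h=4.7 from center) (area = (16/2)·8.827²·sin(360°/16) = 238.52 mm²); the sphere at (12, 7) is not intersected at this z (|z−center|=16.200 > r=10.5); the sphere at (4, 6) is not intersected at this z (|z−center|=7.700 > r=7.5); After the difference (first − rest): none of the subtracted shapes is present at this height, so the r=10 sphere is unchanged — area = 238.52 mm². Overall, the cross-section is a single solid region. Net area = 238.52 mm².

238.52 mm²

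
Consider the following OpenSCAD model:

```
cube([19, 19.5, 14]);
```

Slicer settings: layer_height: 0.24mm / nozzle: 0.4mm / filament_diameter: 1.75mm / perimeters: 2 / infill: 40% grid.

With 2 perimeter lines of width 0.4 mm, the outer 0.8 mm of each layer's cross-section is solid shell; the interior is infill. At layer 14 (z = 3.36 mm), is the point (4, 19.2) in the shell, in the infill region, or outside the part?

At z = 3.36 mm: the cube (footprint 19×19.5) is included at this height. Overall, the cross-section is a single solid region. The nearest boundary edge runs (19.00, 19.50)→(0.00, 19.50); distance from the point to it = 0.30 mm. The point is inside the cross-section, 0.30 mm from the nearest boundary — within the 0.8 mm shell band (2 × 0.4).

shell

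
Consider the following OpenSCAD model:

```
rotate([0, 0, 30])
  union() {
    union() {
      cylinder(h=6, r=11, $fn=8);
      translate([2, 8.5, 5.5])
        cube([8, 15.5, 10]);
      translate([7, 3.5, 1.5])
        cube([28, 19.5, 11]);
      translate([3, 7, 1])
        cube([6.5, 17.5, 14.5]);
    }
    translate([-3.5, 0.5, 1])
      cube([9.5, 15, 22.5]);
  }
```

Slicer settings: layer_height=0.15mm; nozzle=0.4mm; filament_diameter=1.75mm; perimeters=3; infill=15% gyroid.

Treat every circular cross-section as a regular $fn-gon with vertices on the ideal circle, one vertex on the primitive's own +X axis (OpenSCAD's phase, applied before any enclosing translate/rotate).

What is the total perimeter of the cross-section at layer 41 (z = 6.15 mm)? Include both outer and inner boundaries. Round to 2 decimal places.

At z = 6.15 mm: the cylinder is not intersected at this z (z outside [0, 6]); the cube at (2, 8.5) (footprint 8×15.5) is included at this height (perimeter 47.00 mm); the 28×19.5 cube at (7, 3.5) contributes its full rectangle (perimeter 95.00 mm); the 6.5×17.5 cube at (3, 7) contributes its full rectangle (perimeter 48.00 mm); Combining (union): the regions partially overlap (shared area 148.00 mm²), so the edge portions inside another operand are dropped and the merged outline is re-measured after clipping — boundary = 108.00 mm; the 9.5×15 cube at (-3.5, 0.5) contributes its full rectangle (perimeter 49.00 mm); Taking the union: the regions partially overlap (shared area 32.50 mm²), so the edge portions inside another operand are dropped and the merged outline is re-measured after clipping — boundary = 132.00 mm; (rotated 30° about Z; rotation is an isometry so areas/perimeters/island counts are preserved). Overall, the cross-section is a single solid region. Total boundary length (outer) = 132.00 mm.

132.00 mm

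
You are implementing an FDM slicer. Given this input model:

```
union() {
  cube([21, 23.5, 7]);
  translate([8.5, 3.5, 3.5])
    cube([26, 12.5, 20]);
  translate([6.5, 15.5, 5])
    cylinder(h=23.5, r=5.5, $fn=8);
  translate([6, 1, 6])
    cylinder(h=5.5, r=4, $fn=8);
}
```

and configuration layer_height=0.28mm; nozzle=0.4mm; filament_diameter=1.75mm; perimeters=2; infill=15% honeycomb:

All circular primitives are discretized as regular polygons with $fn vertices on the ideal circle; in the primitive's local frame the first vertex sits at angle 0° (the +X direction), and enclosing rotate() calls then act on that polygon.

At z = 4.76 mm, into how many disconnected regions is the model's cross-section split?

1

At z = 4.76 mm: the cube is present — its section is the full 21×23.5 rectangle; the cube at (8.5, 3.5) is present — its section is the full 26×12.5 rectangle; the cylinder at (6.5, 15.5) is not intersected at this z (z outside [5, 28.5]); the cylinder at (6, 1) does not reach this height (z outside [6, 11.5]); Combining (union): the regions partially overlap (shared area 156.25 mm²), so overlapping operands fuse into one piece — 1 connected region. The result has 1 disconnected region.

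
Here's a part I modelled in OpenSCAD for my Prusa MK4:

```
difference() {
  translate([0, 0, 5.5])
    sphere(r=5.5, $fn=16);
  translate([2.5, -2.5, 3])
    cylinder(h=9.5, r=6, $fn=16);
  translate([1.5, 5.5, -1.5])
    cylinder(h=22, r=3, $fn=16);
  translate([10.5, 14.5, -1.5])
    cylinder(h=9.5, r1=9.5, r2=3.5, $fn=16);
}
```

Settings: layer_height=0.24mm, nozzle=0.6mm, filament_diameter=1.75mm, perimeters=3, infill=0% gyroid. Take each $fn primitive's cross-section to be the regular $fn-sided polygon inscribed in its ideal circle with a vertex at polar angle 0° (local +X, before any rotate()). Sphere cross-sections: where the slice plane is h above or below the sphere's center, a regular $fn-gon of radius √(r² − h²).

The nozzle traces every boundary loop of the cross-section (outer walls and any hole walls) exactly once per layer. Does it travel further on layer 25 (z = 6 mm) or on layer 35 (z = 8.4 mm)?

layer 25 (z = 6 mm)

Layer 25 (z = 6): the r=5.5 sphere contributes a regular 16-gon of circumradius √(5.5²−0.5²) = 5.477 (perimeter = 2·16·5.477·sin(180°/16) = 34.19 mm); the cylinder at (2.5, -2.5): section is a regular 16-gon, circumradius r=6 (perimeter = 2·16·6.000·sin(180°/16) = 37.46 mm); the r=3 cylinder at (1.5, 5.5) contributes a regular 16-gon of circumradius 3 (perimeter = 2·16·3.000·sin(180°/16) = 18.73 mm); the cone at (10.5, 14.5): at t=0.789 of its height the radius interpolates to r₁+(r₂−r₁)t = 4.763, giving a regular 16-gon of that circumradius (perimeter = 2·16·4.763·sin(180°/16) = 29.74 mm); Subtracting the remaining from the first: starting from the r=5.5 sphere, the r=6 cylinder at (2.5, -2.5) partially overlaps it — only the 61.14 mm² overlap (of its 110.21 mm²) is removed, clipping the outline; the r=3 cylinder at (1.5, 5.5) partially overlaps it — only the 8.55 mm² overlap (of its 27.55 mm²) is removed, clipping the outline; the cone at (10.5, 14.5) misses the remaining region (no effect) — boundary = 26.19 mm. So its perimeter = 26.19 mm. Layer 35 (z = 8.4): the r=5.5 sphere slices to a regular 16-gon of circumradius 4.673 (√(r²−h²) with h=2.9 from center) (perimeter = 2·16·4.673·sin(180°/16) = 29.18 mm); the r=6 cylinder at (2.5, -2.5) contributes a regular 16-gon of circumradius 6 (perimeter = 2·16·6.000·sin(180°/16) = 37.46 mm); the cylinder at (1.5, 5.5): section is a regular 16-gon, circumradius r=3 (perimeter = 2·16·3.000·sin(180°/16) = 18.73 mm); the cone at (10.5, 14.5) is absent (z outside [-1.5, 8]); Taking the first minus the rest: starting from the r=5.5 sphere, the r=6 cylinder at (2.5, -2.5) partially overlaps it — only the 49.31 mm² overlap (of its 110.21 mm²) is removed, clipping the outline; the r=3 cylinder at (1.5, 5.5) partially overlaps it — only the 4.25 mm² overlap (of its 27.55 mm²) is removed, clipping the outline — boundary = 19.15 mm. So its perimeter = 19.15 mm. Layer 25 is larger (26.19 vs 19.15 mm).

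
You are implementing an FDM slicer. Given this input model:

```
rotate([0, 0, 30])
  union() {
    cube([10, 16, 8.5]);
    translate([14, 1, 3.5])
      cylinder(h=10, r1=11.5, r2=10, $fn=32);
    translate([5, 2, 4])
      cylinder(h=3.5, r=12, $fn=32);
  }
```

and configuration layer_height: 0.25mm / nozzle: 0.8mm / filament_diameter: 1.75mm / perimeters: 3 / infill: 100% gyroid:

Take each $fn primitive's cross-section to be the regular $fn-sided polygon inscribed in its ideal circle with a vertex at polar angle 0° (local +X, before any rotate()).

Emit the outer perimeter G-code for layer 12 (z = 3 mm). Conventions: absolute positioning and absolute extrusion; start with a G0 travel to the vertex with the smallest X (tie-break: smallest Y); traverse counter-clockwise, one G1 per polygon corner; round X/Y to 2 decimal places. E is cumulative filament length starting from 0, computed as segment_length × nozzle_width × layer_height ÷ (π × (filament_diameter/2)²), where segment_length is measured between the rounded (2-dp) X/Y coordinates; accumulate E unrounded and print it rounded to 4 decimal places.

At z = 3 mm: the 10×16 cube contributes its full rectangle; the cone at (14, 1) does not reach this height (z outside [3.5, 13.5]); the cylinder at (5, 2) is absent (z outside [4, 7.5]); Combining (union): only the 10×16 cube is present, so the union is just that shape — 1 connected region; (rotated 30° about Z; rotation is an isometry so areas/perimeters/island counts are preserved). The outline is a single polygon with 4 vertices. Extrusion per mm of travel: 0.8 × 0.25 / (π × 0.875²) = 0.083150. Accumulating E over each segment gives final E = 4.3243.

G0 X-8.00 Y13.86 Z3.00
G1 X0.00 Y0.00 E1.3307
G1 X8.66 Y5.00 E2.1621
G1 X0.66 Y18.86 E3.4928
G1 X-8.00 Y13.86 E4.3243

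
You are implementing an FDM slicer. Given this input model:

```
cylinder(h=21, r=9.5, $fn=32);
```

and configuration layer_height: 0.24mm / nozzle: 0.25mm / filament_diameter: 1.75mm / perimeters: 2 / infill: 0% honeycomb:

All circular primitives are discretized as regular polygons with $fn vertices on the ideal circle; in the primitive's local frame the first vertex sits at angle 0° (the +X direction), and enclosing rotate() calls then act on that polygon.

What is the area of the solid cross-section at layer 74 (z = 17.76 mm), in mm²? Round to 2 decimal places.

281.71 mm²

At z = 17.76 mm: the cylinder: section is a regular 32-gon, circumradius r=9.5 (area = (32/2)·9.500²·sin(360°/32) = 281.71 mm²). Overall, the cross-section is a single solid region. Net area = 281.71 mm².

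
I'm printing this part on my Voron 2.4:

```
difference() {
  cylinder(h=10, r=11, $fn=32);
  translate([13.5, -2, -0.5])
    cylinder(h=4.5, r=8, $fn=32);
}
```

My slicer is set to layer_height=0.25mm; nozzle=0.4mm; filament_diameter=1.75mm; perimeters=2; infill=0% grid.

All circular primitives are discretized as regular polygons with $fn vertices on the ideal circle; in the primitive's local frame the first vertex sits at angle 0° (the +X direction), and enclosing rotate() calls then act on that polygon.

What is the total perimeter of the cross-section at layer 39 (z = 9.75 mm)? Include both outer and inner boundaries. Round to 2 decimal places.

69.00 mm

At z = 9.75 mm: the r=11 cylinder contributes a regular 32-gon of circumradius 11 (perimeter = 2·32·11.000·sin(180°/32) = 69.00 mm); the cylinder at (13.5, -2) is not intersected at this z (z outside [-0.5, 4]); Subtracting the remaining from the first: none of the subtracted shapes is present at this height, so the r=11 cylinder is unchanged — boundary = 69.00 mm. Overall, the cross-section is a single solid region. Total boundary length (outer) = 69.00 mm.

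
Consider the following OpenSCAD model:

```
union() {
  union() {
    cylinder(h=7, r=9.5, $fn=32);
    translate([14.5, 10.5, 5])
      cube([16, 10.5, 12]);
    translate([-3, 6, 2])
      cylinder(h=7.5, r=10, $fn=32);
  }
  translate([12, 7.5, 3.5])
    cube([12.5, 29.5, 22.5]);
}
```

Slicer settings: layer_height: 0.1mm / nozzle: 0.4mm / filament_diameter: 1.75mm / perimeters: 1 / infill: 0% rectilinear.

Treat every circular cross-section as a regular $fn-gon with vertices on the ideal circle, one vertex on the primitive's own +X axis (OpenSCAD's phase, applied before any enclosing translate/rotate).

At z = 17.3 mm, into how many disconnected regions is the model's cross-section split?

1

At z = 17.3 mm: the cylinder does not reach this height (z outside [0, 7]); the cube at (14.5, 10.5) is not intersected at this z (z outside [5, 17]); the cylinder at (-3, 6) is not intersected at this z (z outside [2, 9.5]); Combining (union): nothing is present at this height; the cube at (12, 7.5) (footprint 12.5×29.5) is included at this height; Taking the union: only the 12.5×29.5 cube at (12, 7.5) is present, so the union is just that shape — 1 connected region. The result has 1 disconnected region.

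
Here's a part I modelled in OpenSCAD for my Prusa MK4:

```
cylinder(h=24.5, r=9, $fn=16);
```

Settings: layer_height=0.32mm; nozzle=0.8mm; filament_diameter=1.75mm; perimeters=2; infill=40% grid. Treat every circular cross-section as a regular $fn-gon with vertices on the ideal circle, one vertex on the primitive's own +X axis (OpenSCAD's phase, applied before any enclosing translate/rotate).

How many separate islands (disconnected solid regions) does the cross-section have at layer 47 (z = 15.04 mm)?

1

At z = 15.04 mm: the r=9 cylinder contributes a regular 16-gon of circumradius 9. Overall, the cross-section is a single solid region. Island count = 1.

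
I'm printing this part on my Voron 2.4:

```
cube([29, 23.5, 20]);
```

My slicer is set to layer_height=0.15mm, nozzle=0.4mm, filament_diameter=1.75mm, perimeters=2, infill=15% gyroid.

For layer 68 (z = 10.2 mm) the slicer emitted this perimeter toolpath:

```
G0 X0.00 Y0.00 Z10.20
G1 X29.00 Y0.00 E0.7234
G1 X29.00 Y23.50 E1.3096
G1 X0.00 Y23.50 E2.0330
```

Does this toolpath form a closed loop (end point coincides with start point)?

Start point (G0): (0.00, 0.00). End point (last G1): the path does not return to the start — open.

no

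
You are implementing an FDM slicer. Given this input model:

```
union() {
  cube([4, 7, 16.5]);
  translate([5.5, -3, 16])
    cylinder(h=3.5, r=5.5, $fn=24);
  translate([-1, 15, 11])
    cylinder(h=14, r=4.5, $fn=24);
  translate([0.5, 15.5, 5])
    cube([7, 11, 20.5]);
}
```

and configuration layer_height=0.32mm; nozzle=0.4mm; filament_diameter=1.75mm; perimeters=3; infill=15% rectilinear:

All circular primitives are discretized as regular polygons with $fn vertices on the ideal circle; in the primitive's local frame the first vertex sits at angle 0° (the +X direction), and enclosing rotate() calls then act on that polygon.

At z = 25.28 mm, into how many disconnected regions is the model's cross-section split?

At z = 25.28 mm: the cube does not reach this height (z outside [0, 16.5]); the cylinder at (5.5, -3) does not reach this height (z outside [16, 19.5]); the cylinder at (-1, 15) is absent (z outside [11, 25]); the cube at (0.5, 15.5) (footprint 7×11) is included at this height; Merging all regions: only the 7×11 cube at (0.5, 15.5) is present, so the union is just that shape — 1 connected region. The result has 1 disconnected region.

1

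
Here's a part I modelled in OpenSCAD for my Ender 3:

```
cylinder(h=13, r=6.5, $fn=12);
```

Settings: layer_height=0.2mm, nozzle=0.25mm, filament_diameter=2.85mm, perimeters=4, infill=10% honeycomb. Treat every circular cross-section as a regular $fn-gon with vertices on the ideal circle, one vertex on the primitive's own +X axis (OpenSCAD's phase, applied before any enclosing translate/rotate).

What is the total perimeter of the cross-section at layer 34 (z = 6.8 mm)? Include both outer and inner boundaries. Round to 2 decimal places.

40.38 mm

At z = 6.8 mm: the r=6.5 cylinder gives a regular 12-gon of circumradius 6.5 (constant along its height) (perimeter = 2·12·6.500·sin(180°/12) = 40.38 mm). Overall, the cross-section is a single solid region. Total boundary length (outer) = 40.38 mm.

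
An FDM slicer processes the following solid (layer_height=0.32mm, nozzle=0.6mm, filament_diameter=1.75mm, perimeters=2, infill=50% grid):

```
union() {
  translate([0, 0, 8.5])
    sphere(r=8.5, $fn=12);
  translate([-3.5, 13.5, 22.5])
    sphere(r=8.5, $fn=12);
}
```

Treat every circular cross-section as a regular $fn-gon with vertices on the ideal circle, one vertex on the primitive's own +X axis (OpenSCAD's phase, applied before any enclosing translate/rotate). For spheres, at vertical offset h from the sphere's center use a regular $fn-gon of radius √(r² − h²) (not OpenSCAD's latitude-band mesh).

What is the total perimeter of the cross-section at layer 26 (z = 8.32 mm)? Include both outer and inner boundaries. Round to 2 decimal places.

At z = 8.32 mm: the sphere: section is a regular 12-gon, circumradius = √(r²−h²) = √(8.5²−0.18²) = 8.498 (perimeter = 2·12·8.498·sin(180°/12) = 52.79 mm); the sphere at (-3.5, 13.5) is absent (|z−center|=14.180 > r=8.5); Taking the union: only the r=8.5 sphere is present, so the union is just that shape — boundary = 52.79 mm. Overall, the cross-section is a single solid region. Total boundary length (outer) = 52.79 mm.

52.79 mm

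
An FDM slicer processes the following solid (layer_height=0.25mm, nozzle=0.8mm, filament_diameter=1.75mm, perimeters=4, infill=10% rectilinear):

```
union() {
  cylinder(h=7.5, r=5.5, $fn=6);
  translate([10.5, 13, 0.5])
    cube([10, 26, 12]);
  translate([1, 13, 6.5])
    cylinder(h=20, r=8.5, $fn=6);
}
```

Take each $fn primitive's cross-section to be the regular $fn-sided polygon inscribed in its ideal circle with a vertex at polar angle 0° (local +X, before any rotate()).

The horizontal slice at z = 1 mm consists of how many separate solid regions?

At z = 1 mm: the cylinder: section is a regular 6-gon, circumradius r=5.5; the 10×26 cube at (10.5, 13) contributes its full rectangle; the cylinder at (1, 13) is not intersected at this z (z outside [6.5, 26.5]); Taking the union: the 2 present regions are separate (no shared area or edge), so areas and boundary lengths simply add and each stays a separate island — 2 connected regions. The result has 2 disconnected regions.

2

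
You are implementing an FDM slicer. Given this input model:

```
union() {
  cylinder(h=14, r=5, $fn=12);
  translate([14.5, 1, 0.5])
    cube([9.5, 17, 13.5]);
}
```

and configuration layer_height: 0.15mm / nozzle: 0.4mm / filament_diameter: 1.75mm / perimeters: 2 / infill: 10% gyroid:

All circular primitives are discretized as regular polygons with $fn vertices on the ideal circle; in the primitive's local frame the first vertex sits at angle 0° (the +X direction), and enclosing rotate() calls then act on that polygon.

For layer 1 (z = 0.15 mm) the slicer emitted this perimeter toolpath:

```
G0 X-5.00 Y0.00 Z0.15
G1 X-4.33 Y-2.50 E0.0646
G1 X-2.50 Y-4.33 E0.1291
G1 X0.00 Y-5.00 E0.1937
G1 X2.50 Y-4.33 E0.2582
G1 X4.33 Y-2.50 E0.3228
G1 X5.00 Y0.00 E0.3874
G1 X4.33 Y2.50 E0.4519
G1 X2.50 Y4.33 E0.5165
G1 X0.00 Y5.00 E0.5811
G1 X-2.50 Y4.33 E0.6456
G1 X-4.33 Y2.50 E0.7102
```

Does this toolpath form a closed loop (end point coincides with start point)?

no

Start point (G0): (-5.00, 0.00). End point (last G1): the path does not return to the start — open.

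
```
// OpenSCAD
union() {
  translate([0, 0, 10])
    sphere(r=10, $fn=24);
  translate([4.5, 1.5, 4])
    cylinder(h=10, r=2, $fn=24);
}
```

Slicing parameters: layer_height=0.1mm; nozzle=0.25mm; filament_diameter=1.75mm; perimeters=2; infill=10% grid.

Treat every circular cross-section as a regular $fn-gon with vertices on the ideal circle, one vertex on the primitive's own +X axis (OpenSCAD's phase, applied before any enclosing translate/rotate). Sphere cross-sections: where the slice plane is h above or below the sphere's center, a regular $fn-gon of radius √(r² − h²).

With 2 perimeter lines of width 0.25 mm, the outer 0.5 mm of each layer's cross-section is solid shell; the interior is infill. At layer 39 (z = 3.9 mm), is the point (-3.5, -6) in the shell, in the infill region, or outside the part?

At z = 3.9 mm: the sphere: section is a regular 24-gon, circumradius = √(r²−h²) = √(10²−6.1²) = 7.924; the cylinder at (4.5, 1.5) is absent (z outside [4, 14]); Merging all regions: only the r=10 sphere is present, so the union is just that shape — 1 connected region. Overall, the cross-section is a single solid region. The nearest boundary edge runs (-5.60, -5.60)→(-3.96, -6.86); distance from the point to it = 0.97 mm. The point is inside the cross-section and 0.97 mm from the nearest boundary — more than the 0.5 mm shell width (2 × 0.25), so it's in the infill interior.

infill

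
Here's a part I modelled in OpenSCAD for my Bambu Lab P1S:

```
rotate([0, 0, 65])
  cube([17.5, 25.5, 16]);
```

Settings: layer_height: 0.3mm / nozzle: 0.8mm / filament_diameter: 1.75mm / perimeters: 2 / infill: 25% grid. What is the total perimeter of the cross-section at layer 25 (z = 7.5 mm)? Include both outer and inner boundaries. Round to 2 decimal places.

86.00 mm

At z = 7.5 mm: the 17.5×25.5 cube contributes its full rectangle (perimeter 86.00 mm); (rotated 65° about Z; rotation is an isometry so areas/perimeters/island counts are preserved). Overall, the cross-section is a single solid region. Total boundary length (outer) = 86.00 mm.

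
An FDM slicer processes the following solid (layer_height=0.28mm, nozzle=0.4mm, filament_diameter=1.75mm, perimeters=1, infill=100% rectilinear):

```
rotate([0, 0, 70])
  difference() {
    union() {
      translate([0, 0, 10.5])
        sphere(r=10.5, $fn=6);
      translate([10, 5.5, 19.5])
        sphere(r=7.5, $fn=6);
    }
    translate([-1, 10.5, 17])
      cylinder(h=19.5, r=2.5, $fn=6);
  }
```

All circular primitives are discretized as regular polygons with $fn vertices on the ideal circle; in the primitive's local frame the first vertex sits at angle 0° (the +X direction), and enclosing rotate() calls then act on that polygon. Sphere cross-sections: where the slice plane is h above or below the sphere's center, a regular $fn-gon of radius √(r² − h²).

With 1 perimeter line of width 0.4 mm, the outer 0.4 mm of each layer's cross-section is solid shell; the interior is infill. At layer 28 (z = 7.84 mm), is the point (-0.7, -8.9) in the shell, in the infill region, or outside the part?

At z = 7.84 mm: the sphere: section is a regular 6-gon, circumradius = √(r²−h²) = √(10.5²−2.66²) = 10.157; the sphere at (10, 5.5) is absent (|z−center|=11.660 > r=7.5); Combining (union): only the r=10.5 sphere is present, so the union is just that shape — 1 connected region; the cylinder at (-1, 10.5) is not intersected at this z (z outside [17, 36.5]); Subtracting the remaining from the first: none of the subtracted shapes is present at this height, so the result so far is unchanged — 1 connected region; (whole slice rotated 70° about Z — lengths, areas and connectivity unchanged). Overall, the cross-section is a single solid region. Undo the 70° rotation: the query point maps to (-8.603, -2.386) in the un-rotated model frame. The nearest boundary edge runs (-10.16, 0.00)→(-5.08, -8.80); distance from the point to it = 0.15 mm. The point is inside the cross-section, 0.15 mm from the nearest boundary — within the 0.4 mm shell band (1 × 0.4).

shell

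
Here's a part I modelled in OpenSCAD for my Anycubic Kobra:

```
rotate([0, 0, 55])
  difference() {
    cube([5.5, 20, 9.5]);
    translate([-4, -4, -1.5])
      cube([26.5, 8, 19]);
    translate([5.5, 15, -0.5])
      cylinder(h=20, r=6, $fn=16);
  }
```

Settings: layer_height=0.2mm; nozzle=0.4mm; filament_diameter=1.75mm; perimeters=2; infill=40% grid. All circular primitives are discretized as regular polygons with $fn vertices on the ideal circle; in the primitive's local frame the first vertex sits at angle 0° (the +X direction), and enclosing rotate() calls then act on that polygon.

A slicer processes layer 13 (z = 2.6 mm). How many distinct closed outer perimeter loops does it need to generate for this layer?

At z = 2.6 mm: the cube (footprint 5.5×20) is included at this height; the cube at (-4, -4) (footprint 26.5×8) is included at this height; the cylinder at (5.5, 15): section is a regular 16-gon, circumradius r=6; After the difference (first − rest): starting from the 5.5×20 cube, the 26.5×8 cube at (-4, -4) partially overlaps it — only the 22.00 mm² overlap (of its 212.00 mm²) is removed, clipping the outline; the r=6 cylinder at (5.5, 15) partially overlaps it — only the 51.86 mm² overlap (of its 110.21 mm²) is removed, clipping the outline — 2 connected regions; (rotated 55° about Z; rotation is an isometry so areas/perimeters/island counts are preserved). The result has 2 disconnected regions.

2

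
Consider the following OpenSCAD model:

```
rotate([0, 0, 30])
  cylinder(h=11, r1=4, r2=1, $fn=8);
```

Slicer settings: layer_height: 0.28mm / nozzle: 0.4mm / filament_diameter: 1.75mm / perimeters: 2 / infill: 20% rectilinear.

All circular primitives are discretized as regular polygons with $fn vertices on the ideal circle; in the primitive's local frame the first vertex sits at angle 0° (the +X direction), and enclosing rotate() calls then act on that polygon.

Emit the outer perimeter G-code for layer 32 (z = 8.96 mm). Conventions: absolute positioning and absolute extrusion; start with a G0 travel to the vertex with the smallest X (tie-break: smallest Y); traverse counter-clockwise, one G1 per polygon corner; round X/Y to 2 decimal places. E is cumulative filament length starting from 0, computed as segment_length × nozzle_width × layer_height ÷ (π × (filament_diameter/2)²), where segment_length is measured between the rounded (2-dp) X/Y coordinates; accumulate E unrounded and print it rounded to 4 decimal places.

G0 X-1.50 Y0.40 Z8.96
G1 X-1.35 Y-0.78 E0.0554
G1 X-0.40 Y-1.50 E0.1109
G1 X0.78 Y-1.35 E0.1663
G1 X1.50 Y-0.40 E0.2218
G1 X1.35 Y0.78 E0.2772
G1 X0.40 Y1.50 E0.3327
G1 X-0.78 Y1.35 E0.3881
G1 X-1.50 Y0.40 E0.4436

At z = 8.96 mm: the cone (r1=4→r2=1) has section circumradius 1.556 here — a regular 8-gon; (rotated 30° about Z; rotation is an isometry so areas/perimeters/island counts are preserved). The outline is a single polygon with 8 vertices. Extrusion per mm of travel: 0.4 × 0.28 / (π × 0.875²) = 0.046564. Accumulating E over each segment gives final E = 0.4436.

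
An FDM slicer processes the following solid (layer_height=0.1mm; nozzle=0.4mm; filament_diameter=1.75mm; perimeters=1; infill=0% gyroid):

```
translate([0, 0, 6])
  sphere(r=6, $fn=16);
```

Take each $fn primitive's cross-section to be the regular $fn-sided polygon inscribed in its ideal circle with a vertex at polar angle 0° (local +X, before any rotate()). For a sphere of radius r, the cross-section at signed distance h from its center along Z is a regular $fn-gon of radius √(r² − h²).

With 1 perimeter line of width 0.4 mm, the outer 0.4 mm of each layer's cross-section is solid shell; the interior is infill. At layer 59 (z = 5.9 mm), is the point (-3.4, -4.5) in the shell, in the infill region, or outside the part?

shell

At z = 5.9 mm: the sphere: section is a regular 16-gon, circumradius = √(r²−h²) = √(6²−0.1²) = 5.999. Overall, the cross-section is a single solid region. The nearest boundary edge runs (-4.24, -4.24)→(-2.30, -5.54); distance from the point to it = 0.25 mm. The point is inside the cross-section, 0.25 mm from the nearest boundary — within the 0.4 mm shell band (1 × 0.4).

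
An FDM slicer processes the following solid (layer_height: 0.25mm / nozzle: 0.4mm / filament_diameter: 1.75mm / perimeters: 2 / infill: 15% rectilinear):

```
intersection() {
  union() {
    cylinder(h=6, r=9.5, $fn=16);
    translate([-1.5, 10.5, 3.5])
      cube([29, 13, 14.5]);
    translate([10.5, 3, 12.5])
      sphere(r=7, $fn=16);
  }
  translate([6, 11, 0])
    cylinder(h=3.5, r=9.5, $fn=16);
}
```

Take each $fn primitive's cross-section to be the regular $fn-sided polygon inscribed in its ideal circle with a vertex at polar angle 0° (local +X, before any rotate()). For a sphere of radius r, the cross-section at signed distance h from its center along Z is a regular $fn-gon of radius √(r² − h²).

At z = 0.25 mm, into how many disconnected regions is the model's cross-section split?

At z = 0.25 mm: the r=9.5 cylinder gives a regular 16-gon of circumradius 9.5 (constant along its height); the cube at (-1.5, 10.5) is not intersected at this z (z outside [3.5, 18]); the sphere at (10.5, 3) is absent (|z−center|=12.250 > r=7); Combining (union): only the r=9.5 cylinder is present, so the union is just that shape — 1 connected region; the cylinder at (6, 11): section is a regular 16-gon, circumradius r=9.5; Taking the intersection: the r=9.5 cylinder at (6, 11) partially overlaps that combined region; clipping to the common part keeps 60.13 mm² — 1 connected region. The result has 1 disconnected region.

1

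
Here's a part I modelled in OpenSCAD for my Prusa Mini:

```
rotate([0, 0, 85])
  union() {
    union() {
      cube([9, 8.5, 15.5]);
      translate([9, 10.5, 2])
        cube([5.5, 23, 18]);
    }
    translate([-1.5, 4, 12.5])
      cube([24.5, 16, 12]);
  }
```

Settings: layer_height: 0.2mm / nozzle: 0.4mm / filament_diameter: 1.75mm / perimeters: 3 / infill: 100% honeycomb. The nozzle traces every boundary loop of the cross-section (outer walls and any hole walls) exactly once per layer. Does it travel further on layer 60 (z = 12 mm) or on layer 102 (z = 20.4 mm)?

layer 60 (z = 12 mm)

Layer 60 (z = 12): the cube (footprint 9×8.5) is included at this height (perimeter 35.00 mm); the cube at (9, 10.5) (footprint 5.5×23) is included at this height (perimeter 57.00 mm); Taking the union: the 2 present regions are separate (no shared area or edge), so areas and boundary lengths simply add and each stays a separate island — boundary = 92.00 mm; the cube at (-1.5, 4) is absent (z outside [12.5, 24.5]); Merging all regions: only that combined region is present, so the union is just that shape — boundary = 92.00 mm; (rotated 85° about Z; rotation is an isometry so areas/perimeters/island counts are preserved). So its perimeter = 92.00 mm. Layer 102 (z = 20.4): the cube is absent (z outside [0, 15.5]); the cube at (9, 10.5) is not intersected at this z (z outside [2, 20]); Taking the union: nothing is present at this height; the cube at (-1.5, 4) is present — its section is the full 24.5×16 rectangle (perimeter 81.00 mm); Merging all regions: only the 24.5×16 cube at (-1.5, 4) is present, so the union is just that shape — boundary = 81.00 mm; (whole slice rotated 85° about Z — lengths, areas and connectivity unchanged). So its perimeter = 81.00 mm. Layer 60 is larger (92.00 vs 81.00 mm).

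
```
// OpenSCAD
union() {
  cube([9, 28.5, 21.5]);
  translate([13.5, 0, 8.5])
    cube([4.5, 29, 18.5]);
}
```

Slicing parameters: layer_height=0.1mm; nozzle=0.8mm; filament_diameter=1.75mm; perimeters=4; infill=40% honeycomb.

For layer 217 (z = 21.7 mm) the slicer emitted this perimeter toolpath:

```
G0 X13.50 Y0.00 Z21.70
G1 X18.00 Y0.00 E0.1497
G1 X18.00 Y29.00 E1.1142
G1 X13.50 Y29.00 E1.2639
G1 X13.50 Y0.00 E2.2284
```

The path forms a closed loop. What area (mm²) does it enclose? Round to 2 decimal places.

130.50 mm²

Apply the shoelace formula to the sequence of (X, Y) vertices; enclosed area = 130.50 mm².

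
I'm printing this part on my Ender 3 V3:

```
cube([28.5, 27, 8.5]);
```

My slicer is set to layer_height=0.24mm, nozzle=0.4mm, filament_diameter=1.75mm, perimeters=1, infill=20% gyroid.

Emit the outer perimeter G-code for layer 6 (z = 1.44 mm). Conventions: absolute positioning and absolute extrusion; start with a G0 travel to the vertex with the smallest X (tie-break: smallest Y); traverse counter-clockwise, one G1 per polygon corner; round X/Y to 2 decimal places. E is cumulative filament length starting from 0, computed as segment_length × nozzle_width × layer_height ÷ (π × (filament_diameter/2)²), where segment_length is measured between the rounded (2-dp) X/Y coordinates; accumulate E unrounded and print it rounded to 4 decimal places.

At z = 1.44 mm: the cube is present — its section is the full 28.5×27 rectangle. The outline is a single polygon with 4 vertices. Extrusion per mm of travel: 0.4 × 0.24 / (π × 0.875²) = 0.039912. Accumulating E over each segment gives final E = 4.4302.

G0 X0.00 Y0.00 Z1.44
G1 X28.50 Y0.00 E1.1375
G1 X28.50 Y27.00 E2.2151
G1 X0.00 Y27.00 E3.3526
G1 X0.00 Y0.00 E4.4302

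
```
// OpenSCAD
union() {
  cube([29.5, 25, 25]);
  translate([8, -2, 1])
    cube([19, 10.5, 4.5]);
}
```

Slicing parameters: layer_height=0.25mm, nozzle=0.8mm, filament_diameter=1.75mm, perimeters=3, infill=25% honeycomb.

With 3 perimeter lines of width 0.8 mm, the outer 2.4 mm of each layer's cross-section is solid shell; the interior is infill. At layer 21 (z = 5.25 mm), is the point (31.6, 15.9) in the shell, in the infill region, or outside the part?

outside

At z = 5.25 mm: the cube is present — its section is the full 29.5×25 rectangle; the cube at (8, -2) is present — its section is the full 19×10.5 rectangle; Combining (union): the regions partially overlap (shared area 161.50 mm²), so overlapping operands fuse into one piece — 1 connected region. Overall, the cross-section is a single solid region. The nearest boundary edge runs (29.50, 25.00)→(29.50, 0.00); distance from the point to it = 2.10 mm. The point is not inside any of the regions above, so it lies outside the cross-section (2.10 mm from the nearest boundary).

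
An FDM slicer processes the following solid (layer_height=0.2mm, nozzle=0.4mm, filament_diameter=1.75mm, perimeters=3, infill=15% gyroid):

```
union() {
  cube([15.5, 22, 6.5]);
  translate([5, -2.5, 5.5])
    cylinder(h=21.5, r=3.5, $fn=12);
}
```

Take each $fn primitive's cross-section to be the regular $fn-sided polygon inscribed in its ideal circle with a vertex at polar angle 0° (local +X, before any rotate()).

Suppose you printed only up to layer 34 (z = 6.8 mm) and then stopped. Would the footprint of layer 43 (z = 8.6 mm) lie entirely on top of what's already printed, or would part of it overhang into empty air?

entirely on top

Compare the two slices. At z = 6.8: the cube does not reach this height (z outside [0, 6.5]); the r=3.5 cylinder at (5, -2.5) contributes a regular 12-gon of circumradius 3.5 (area = (12/2)·3.500²·sin(360°/12) = 36.75 mm²); Merging all regions: only the r=3.5 cylinder at (5, -2.5) is present, so the union is just that shape — area = 36.75 mm². At z = 8.6: the cube does not reach this height (z outside [0, 6.5]); the r=3.5 cylinder at (5, -2.5) gives a regular 12-gon of circumradius 3.5 (constant along its height) (area = (12/2)·3.500²·sin(360°/12) = 36.75 mm²); Combining (union): only the r=3.5 cylinder at (5, -2.5) is present, so the union is just that shape — area = 36.75 mm². Checking containment: the cross-section at z = 8.6 is a subset of the cross-section at z = 6.8.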